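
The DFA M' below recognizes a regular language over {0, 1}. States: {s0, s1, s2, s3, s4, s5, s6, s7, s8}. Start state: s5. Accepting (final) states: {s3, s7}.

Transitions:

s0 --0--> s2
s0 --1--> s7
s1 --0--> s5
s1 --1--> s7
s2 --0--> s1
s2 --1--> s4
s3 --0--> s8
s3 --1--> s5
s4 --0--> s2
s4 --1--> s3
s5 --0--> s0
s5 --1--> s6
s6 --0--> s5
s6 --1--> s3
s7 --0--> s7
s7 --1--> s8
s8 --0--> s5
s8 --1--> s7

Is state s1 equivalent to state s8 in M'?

P0 = {s3,s7} | {s0,s1,s2,s4,s5,s6,s8}.
Split {s3,s7} by δ(·,0) → {s3} and {s7}.
On input 1, block {s0,s1,s2,s4,s5,s6,s8} splits into {s0,s1,s8} and {s2,s5} and {s4,s6}.
No further refinement is possible. Final partition (5 blocks): {s3} | {s0,s1,s8} | {s7} | {s2,s5} | {s4,s6}.
s1 and s8 lie in the same block of the stable partition, so they are equivalent — no string distinguishes them.

Yes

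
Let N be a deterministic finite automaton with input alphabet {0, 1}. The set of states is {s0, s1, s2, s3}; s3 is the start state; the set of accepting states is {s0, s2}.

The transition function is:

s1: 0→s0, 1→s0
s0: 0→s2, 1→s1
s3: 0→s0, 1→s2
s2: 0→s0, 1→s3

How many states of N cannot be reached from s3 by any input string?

0

Every one of the 4 states is reachable from s3.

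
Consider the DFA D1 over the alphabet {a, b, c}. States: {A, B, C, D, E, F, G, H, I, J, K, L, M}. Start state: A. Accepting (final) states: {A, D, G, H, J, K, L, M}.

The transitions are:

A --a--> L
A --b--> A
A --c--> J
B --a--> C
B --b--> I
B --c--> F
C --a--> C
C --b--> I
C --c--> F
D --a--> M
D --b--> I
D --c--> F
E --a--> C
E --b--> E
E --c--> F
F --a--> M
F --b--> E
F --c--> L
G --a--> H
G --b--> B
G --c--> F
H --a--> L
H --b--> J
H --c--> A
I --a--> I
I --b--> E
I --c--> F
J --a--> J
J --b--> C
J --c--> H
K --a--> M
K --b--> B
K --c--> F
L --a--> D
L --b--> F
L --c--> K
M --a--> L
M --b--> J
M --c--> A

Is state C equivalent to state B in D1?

First remove the unreachable states {G}; 12 states remain.
Start with accepting vs non-accepting: {A,D,H,J,K,L,M} | {B,C,E,F,I}.
Split {A,D,H,J,K,L,M} by δ(·,b) → {D,J,K,L} and {A,H,M}.
Refine {D,J,K,L} on symbol a: members go to different blocks, giving {D,K} and {J,L}.
Split {B,C,E,F,I} by δ(·,a) → {B,C,E,I} and {F}.
On input b, block {A,H,M} splits into {H,M} and {A}.
Split {J,L} by δ(·,a) → {J} and {L}.
No further refinement is possible. Final partition (7 blocks): {D,K} | {B,C,E,I} | {H,M} | {J} | {F} | {A} | {L}.
C and B lie in the same block of the stable partition, so they are equivalent — no string distinguishes them.

Yes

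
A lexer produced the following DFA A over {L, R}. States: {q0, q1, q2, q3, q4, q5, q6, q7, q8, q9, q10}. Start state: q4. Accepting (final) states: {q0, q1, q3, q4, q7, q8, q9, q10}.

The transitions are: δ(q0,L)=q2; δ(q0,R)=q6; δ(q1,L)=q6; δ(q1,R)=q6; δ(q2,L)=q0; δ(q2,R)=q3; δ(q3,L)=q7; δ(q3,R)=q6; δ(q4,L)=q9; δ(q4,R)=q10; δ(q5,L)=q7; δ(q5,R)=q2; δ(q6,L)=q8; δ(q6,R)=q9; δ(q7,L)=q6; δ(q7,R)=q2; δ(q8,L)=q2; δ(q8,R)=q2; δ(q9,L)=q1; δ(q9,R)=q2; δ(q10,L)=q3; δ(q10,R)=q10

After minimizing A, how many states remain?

First remove the unreachable states {q5}; 10 states remain.
Start with accepting vs non-accepting: {q0,q1,q3,q4,q7,q8,q9,q10} | {q2,q6}.
On input L, block {q0,q1,q3,q4,q7,q8,q9,q10} splits into {q0,q1,q7,q8} and {q3,q4,q9,q10}.
Split {q3,q4,q9,q10} by δ(·,L) → {q3,q9} and {q4,q10}.
No further refinement is possible. Final partition (4 blocks): {q0,q1,q7,q8} | {q2,q6} | {q3,q9} | {q4,q10}.

4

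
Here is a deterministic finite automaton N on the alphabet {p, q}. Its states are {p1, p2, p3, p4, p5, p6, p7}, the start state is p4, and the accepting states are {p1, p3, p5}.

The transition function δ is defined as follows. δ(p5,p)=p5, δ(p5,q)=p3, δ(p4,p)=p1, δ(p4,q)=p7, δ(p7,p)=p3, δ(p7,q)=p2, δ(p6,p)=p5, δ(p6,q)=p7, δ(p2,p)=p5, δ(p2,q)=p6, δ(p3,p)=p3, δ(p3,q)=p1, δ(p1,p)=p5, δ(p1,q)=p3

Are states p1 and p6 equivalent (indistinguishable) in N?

No

Start with accepting vs non-accepting: {p1,p3,p5} | {p2,p4,p6,p7}.
Stable partition: {p1,p3,p5} | {p2,p4,p6,p7} — 2 equivalence classes.
p1 and p6 end up in different blocks, so they are distinguishable. For instance, the string 'ε' is accepted from only p1.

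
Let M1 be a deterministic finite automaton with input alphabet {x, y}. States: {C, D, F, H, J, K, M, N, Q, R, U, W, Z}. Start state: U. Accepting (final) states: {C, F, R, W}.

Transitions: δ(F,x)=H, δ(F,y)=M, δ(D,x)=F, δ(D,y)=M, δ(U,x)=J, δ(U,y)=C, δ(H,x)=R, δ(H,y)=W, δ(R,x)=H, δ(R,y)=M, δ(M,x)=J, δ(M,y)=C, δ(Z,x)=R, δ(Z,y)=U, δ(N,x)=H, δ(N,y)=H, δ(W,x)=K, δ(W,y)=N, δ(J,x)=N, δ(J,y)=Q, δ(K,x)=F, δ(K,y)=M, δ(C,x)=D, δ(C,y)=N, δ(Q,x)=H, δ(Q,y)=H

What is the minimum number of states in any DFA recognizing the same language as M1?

Reachable states from the start: {C,D,F,H,J,K,M,N,Q,R,U,W}. Unreachable: {Z} — drop them.
Start with accepting vs non-accepting: {C,F,R,W} | {D,H,J,K,M,N,Q,U}.
Split {D,H,J,K,M,N,Q,U} by δ(·,x) → {J,M,N,Q,U} and {D,H,K}.
Refine {J,M,N,Q,U} on symbol x: members go to different blocks, giving {J,M,U} and {N,Q}.
Split {C,F,R,W} by δ(·,y) → {C,W} and {F,R}.
Split {J,M,U} by δ(·,x) → {M,U} and {J}.
Refine {D,H,K} on symbol y: members go to different blocks, giving {D,K} and {H}.
The partition is now stable with 7 blocks: {C,W} | {M,U} | {D,K} | {N,Q} | {F,R} | {J} | {H}.

7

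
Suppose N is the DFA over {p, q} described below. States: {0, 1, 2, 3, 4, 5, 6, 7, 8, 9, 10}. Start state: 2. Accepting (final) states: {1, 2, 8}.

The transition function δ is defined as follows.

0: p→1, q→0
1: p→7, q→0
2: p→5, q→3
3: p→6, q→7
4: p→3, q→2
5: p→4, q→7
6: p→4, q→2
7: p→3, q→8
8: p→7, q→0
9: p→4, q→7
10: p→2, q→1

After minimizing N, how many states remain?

8

First remove the unreachable states {9,10}; 9 states remain.
Initial partition by acceptance: {1,2,8} | {0,3,4,5,6,7}.
Refine {0,3,4,5,6,7} on symbol p: members go to different blocks, giving {3,4,5,6,7} and {0}.
Refine {1,2,8} on symbol q: members go to different blocks, giving {1,8} and {2}.
On input q, block {3,4,5,6,7} splits into {3,5} and {4,6} and {7}.
Refine {4,6} on symbol p: members go to different blocks, giving {4} and {6}.
Refine {3,5} on symbol p: members go to different blocks, giving {3} and {5}.
Stable partition: {1,8} | {3} | {0} | {2} | {4} | {7} | {6} | {5} — 8 equivalence classes.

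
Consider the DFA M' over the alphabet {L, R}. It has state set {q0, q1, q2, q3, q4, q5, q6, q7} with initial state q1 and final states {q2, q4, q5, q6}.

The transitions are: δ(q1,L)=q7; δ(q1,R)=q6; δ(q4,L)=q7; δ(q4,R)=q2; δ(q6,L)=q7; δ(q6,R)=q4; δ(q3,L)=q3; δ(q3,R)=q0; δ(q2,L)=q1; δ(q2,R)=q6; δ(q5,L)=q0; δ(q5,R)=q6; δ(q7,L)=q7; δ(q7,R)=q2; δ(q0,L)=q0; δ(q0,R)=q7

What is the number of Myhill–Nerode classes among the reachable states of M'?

2

Reachable states from the start: {q1,q2,q4,q6,q7}. Unreachable: {q0,q3,q5} — drop them.
Initial partition by acceptance: {q2,q4,q6} | {q1,q7}.
No further refinement is possible. Final partition (2 blocks): {q2,q4,q6} | {q1,q7}.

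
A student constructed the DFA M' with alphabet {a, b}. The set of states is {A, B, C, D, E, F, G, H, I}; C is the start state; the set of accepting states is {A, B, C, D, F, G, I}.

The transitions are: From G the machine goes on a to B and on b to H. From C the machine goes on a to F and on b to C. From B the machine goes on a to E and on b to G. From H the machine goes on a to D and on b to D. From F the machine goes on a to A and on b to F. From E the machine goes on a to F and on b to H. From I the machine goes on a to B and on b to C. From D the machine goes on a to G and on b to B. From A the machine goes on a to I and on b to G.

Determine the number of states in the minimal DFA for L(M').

9

P0 = {A,B,C,D,F,G,I} | {E,H}.
On input a, block {A,B,C,D,F,G,I} splits into {A,C,D,F,G,I} and {B}.
Split {A,C,D,F,G,I} by δ(·,a) → {A,C,D,F} and {G,I}.
Split {A,C,D,F} by δ(·,a) → {A,D} and {C,F}.
Split {A,D} by δ(·,b) → {A} and {D}.
Split {E,H} by δ(·,a) → {E} and {H}.
On input b, block {G,I} splits into {G} and {I}.
On input a, block {C,F} splits into {C} and {F}.
The partition is now stable with 9 blocks: {A} | {E} | {B} | {G} | {C} | {D} | {H} | {I} | {F}.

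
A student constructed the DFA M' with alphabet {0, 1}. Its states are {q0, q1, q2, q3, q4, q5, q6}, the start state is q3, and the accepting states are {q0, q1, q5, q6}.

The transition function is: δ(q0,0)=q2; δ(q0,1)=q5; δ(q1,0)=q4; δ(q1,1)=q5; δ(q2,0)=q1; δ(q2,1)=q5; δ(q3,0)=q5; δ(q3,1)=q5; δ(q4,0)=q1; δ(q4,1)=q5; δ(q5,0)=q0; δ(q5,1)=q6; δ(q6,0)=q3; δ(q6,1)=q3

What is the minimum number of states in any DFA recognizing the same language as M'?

P0 = {q0,q1,q5,q6} | {q2,q3,q4}.
Split {q0,q1,q5,q6} by δ(·,0) → {q0,q1,q6} and {q5}.
On input 1, block {q0,q1,q6} splits into {q0,q1} and {q6}.
Split {q2,q3,q4} by δ(·,0) → {q2,q4} and {q3}.
No further refinement is possible. Final partition (5 blocks): {q0,q1} | {q2,q4} | {q5} | {q6} | {q3}.

5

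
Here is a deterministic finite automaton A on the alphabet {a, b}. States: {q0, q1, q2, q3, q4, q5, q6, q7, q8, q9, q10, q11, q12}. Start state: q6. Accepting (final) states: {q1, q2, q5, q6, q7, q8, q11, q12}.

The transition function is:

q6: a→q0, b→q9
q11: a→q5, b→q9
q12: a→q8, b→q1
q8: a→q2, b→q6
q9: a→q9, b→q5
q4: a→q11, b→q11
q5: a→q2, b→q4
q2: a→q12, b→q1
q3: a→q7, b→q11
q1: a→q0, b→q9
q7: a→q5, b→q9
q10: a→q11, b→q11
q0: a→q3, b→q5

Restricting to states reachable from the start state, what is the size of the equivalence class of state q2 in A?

Reachable states from the start: {q0,q1,q2,q3,q4,q5,q6,q7,q8,q9,q11,q12}. Unreachable: {q10} — drop them.
P0 = {q1,q2,q5,q6,q7,q8,q11,q12} | {q0,q3,q4,q9}.
Split {q1,q2,q5,q6,q7,q8,q11,q12} by δ(·,a) → {q2,q5,q7,q8,q11,q12} and {q1,q6}.
Split {q2,q5,q7,q8,q11,q12} by δ(·,b) → {q2,q8,q12} and {q5,q7,q11}.
On input a, block {q0,q3,q4,q9} splits into {q0,q9} and {q3,q4}.
Refine {q0,q9} on symbol a: members go to different blocks, giving {q0} and {q9}.
Refine {q5,q7,q11} on symbol a: members go to different blocks, giving {q7,q11} and {q5}.
The partition is now stable with 7 blocks: {q2,q8,q12} | {q0} | {q1,q6} | {q7,q11} | {q3,q4} | {q9} | {q5}.
State q2 belongs to the block {q2,q8,q12}, which has 3 states.

3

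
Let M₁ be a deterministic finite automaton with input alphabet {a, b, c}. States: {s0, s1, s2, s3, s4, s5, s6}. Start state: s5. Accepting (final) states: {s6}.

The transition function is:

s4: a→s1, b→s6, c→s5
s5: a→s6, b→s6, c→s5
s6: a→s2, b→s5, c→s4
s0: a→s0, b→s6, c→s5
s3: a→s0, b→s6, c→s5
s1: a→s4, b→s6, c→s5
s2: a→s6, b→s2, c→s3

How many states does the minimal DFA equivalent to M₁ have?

Initial partition by acceptance: {s6} | {s0,s1,s2,s3,s4,s5}.
Refine {s0,s1,s2,s3,s4,s5} on symbol a: members go to different blocks, giving {s0,s1,s3,s4} and {s2,s5}.
On input b, block {s2,s5} splits into {s2} and {s5}.
No further refinement is possible. Final partition (4 blocks): {s6} | {s0,s1,s3,s4} | {s2} | {s5}.

4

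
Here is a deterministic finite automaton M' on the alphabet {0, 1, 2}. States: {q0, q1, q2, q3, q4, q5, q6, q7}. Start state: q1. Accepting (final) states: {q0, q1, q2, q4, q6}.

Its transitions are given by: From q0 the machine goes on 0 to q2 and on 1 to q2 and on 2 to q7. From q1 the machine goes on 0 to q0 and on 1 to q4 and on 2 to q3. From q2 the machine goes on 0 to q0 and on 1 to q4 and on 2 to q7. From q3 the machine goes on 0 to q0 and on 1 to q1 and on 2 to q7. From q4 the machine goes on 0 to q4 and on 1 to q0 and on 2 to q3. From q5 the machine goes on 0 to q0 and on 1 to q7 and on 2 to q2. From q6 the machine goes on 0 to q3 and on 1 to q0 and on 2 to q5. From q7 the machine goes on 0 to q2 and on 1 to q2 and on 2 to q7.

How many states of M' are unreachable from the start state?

2

Starting at q1 and following transitions, the reachable set is {q0, q1, q2, q3, q4, q7}. That leaves q5, q6 unreachable — 2 in total.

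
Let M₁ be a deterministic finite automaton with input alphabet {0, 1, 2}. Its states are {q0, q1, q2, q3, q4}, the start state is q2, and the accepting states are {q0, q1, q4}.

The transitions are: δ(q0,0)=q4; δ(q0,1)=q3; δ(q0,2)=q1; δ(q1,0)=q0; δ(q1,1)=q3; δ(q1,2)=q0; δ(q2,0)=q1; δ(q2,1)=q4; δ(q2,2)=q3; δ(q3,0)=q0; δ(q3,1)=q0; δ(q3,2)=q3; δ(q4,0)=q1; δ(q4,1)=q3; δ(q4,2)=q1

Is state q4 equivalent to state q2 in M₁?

No

All states are reachable from the start state.
Start with accepting vs non-accepting: {q0,q1,q4} | {q2,q3}.
The partition is now stable with 2 blocks: {q0,q1,q4} | {q2,q3}.
q4 and q2 end up in different blocks, so they are distinguishable. For instance, the string 'ε' is accepted from only q4.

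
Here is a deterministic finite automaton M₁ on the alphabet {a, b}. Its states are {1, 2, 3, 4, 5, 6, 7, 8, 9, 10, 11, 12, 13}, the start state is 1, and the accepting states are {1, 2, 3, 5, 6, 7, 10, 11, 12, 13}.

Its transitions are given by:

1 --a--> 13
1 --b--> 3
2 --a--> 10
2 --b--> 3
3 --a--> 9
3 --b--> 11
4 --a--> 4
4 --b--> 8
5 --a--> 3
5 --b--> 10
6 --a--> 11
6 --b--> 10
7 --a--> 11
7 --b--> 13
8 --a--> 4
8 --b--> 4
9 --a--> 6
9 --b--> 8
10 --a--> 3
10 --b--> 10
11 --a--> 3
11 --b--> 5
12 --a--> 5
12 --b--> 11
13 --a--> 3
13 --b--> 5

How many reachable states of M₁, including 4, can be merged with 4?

2

First remove the unreachable states {2,7,12}; 10 states remain.
Initial partition by acceptance: {1,3,5,6,10,11,13} | {4,8,9}.
Split {1,3,5,6,10,11,13} by δ(·,a) → {1,5,6,10,11,13} and {3}.
On input a, block {1,5,6,10,11,13} splits into {5,10,11,13} and {1,6}.
Refine {4,8,9} on symbol a: members go to different blocks, giving {4,8} and {9}.
Refine {1,6} on symbol b: members go to different blocks, giving {1} and {6}.
Stable partition: {5,10,11,13} | {4,8} | {3} | {1} | {9} | {6} — 6 equivalence classes.
State 4 belongs to the block {4,8}, which has 2 states.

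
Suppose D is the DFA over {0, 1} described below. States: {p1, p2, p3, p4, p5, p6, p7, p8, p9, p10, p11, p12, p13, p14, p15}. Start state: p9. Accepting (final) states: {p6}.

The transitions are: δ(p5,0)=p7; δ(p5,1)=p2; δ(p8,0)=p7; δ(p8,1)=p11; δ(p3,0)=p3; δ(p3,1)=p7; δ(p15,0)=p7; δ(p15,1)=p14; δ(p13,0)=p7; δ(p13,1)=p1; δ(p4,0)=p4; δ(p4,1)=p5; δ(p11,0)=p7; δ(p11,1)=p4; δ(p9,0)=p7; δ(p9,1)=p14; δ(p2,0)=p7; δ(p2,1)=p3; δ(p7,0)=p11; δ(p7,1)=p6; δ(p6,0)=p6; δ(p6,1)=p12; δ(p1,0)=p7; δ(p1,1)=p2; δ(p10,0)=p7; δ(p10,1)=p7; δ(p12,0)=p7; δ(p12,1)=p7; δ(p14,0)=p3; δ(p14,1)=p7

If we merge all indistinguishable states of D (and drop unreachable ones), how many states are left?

8

States {p1,p8,p10,p13,p15} cannot be reached from the start state, so discard them.
Initial partition by acceptance: {p6} | {p2,p3,p4,p5,p7,p9,p11,p12,p14}.
Refine {p2,p3,p4,p5,p7,p9,p11,p12,p14} on symbol 1: members go to different blocks, giving {p2,p3,p4,p5,p9,p11,p12,p14} and {p7}.
Split {p2,p3,p4,p5,p9,p11,p12,p14} by δ(·,0) → {p2,p5,p9,p11,p12} and {p3,p4,p14}.
On input 1, block {p2,p5,p9,p11,p12} splits into {p2,p9,p11} and {p5} and {p12}.
Split {p3,p4,p14} by δ(·,1) → {p3,p14} and {p4}.
Split {p2,p9,p11} by δ(·,1) → {p2,p9} and {p11}.
The partition is now stable with 8 blocks: {p6} | {p2,p9} | {p7} | {p3,p14} | {p5} | {p12} | {p4} | {p11}.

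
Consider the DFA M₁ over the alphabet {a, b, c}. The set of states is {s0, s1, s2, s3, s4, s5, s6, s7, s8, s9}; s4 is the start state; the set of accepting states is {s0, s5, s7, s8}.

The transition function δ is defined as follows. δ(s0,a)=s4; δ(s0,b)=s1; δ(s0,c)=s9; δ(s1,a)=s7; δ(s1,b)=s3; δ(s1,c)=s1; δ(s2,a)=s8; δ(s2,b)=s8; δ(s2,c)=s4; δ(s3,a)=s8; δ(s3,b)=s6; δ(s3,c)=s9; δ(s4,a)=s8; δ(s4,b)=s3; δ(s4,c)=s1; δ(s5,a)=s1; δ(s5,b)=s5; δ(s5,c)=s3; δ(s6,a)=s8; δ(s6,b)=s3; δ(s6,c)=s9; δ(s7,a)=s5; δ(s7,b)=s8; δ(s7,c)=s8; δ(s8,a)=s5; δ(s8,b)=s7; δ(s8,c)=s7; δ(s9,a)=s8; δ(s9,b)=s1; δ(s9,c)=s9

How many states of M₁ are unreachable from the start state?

2

No path from s4 leads to s0, s2; the other 8 states are all reachable.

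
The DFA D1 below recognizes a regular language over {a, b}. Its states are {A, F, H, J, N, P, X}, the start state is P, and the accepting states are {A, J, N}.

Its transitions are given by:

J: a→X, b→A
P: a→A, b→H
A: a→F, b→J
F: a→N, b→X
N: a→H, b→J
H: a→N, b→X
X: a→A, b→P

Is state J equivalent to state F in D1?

No

Every state is reachable, so we keep all 7.
Start with accepting vs non-accepting: {A,J,N} | {F,H,P,X}.
The partition is now stable with 2 blocks: {A,J,N} | {F,H,P,X}.
J and F end up in different blocks, so they are distinguishable. For instance, the string 'ε' is accepted from only J.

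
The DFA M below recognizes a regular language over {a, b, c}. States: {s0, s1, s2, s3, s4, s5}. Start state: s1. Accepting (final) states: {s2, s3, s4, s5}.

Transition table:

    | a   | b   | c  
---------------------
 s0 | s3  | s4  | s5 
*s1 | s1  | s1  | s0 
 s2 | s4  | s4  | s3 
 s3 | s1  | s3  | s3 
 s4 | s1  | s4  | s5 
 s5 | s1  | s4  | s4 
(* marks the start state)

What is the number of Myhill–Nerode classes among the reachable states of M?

States {s2} cannot be reached from the start state, so discard them.
Start with accepting vs non-accepting: {s3,s4,s5} | {s0,s1}.
Refine {s0,s1} on symbol a: members go to different blocks, giving {s0} and {s1}.
No further refinement is possible. Final partition (3 blocks): {s3,s4,s5} | {s0} | {s1}.

3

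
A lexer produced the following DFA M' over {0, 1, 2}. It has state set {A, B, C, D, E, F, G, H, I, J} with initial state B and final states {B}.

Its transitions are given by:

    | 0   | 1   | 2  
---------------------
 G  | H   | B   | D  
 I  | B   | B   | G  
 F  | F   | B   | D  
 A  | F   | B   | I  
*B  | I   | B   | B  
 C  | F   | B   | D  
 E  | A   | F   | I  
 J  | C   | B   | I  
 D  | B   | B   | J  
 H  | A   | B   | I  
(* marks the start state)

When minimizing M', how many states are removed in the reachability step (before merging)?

BFS from B reaches {A, B, C, D, F, G, H, I, J}; the 1 state(s) E are never visited.

1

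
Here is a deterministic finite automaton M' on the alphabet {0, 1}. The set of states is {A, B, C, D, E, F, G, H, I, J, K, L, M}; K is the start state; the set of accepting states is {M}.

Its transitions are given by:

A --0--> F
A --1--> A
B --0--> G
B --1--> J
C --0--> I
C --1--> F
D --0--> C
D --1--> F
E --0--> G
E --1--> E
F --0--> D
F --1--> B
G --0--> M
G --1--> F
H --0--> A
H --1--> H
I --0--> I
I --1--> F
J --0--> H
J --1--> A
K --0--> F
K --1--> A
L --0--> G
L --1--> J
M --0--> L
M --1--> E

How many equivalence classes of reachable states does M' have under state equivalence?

9

Start with accepting vs non-accepting: {M} | {A,B,C,D,E,F,G,H,I,J,K,L}.
Refine {A,B,C,D,E,F,G,H,I,J,K,L} on symbol 0: members go to different blocks, giving {A,B,C,D,E,F,H,I,J,K,L} and {G}.
On input 0, block {A,B,C,D,E,F,H,I,J,K,L} splits into {A,C,D,F,H,I,J,K} and {B,E,L}.
Split {A,C,D,F,H,I,J,K} by δ(·,1) → {A,C,D,H,I,J,K} and {F}.
Split {A,C,D,H,I,J,K} by δ(·,0) → {C,D,H,I,J} and {A,K}.
On input 0, block {C,D,H,I,J} splits into {C,D,I,J} and {H}.
Refine {C,D,I,J} on symbol 0: members go to different blocks, giving {C,D,I} and {J}.
Refine {B,E,L} on symbol 1: members go to different blocks, giving {B,L} and {E}.
The partition is now stable with 9 blocks: {M} | {C,D,I} | {G} | {B,L} | {F} | {A,K} | {H} | {J} | {E}.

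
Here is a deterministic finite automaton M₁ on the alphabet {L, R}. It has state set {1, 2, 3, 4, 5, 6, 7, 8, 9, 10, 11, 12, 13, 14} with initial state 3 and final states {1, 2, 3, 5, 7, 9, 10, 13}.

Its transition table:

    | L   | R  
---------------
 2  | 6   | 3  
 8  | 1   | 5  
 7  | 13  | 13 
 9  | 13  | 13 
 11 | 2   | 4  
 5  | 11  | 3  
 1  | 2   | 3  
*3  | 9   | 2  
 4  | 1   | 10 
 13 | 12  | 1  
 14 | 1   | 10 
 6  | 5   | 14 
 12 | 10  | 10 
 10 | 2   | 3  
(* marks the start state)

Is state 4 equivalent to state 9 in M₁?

No

Reachable states from the start: {1,2,3,4,5,6,9,10,11,12,13,14}. Unreachable: {7,8} — drop them.
P0 = {1,2,3,5,9,10,13} | {4,6,11,12,14}.
On input L, block {1,2,3,5,9,10,13} splits into {1,3,9,10} and {2,5,13}.
Refine {1,3,9,10} on symbol L: members go to different blocks, giving {1,9,10} and {3}.
Refine {1,9,10} on symbol R: members go to different blocks, giving {1,10} and {9}.
Refine {4,6,11,12,14} on symbol L: members go to different blocks, giving {4,12,14} and {6,11}.
Split {2,5,13} by δ(·,L) → {2,5} and {13}.
Stable partition: {1,10} | {4,12,14} | {2,5} | {3} | {9} | {6,11} | {13} — 7 equivalence classes.
4 and 9 end up in different blocks, so they are distinguishable. For instance, the string 'ε' is accepted from only 9.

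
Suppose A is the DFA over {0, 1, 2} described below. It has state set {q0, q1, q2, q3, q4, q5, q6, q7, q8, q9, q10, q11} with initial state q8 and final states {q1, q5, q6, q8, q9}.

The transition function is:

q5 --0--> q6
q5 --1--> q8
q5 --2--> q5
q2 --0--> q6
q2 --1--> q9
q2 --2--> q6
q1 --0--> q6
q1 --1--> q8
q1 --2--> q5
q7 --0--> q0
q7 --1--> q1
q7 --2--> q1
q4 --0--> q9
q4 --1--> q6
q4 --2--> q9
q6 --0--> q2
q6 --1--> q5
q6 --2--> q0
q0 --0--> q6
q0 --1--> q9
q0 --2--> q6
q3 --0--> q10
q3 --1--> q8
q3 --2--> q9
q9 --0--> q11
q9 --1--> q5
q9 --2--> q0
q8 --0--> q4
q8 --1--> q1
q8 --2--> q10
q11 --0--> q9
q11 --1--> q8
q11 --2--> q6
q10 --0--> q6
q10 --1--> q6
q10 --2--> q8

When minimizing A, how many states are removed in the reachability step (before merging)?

Starting at q8 and following transitions, the reachable set is {q0, q1, q2, q4, q5, q6, q8, q9, q10, q11}. That leaves q3, q7 unreachable — 2 in total.

2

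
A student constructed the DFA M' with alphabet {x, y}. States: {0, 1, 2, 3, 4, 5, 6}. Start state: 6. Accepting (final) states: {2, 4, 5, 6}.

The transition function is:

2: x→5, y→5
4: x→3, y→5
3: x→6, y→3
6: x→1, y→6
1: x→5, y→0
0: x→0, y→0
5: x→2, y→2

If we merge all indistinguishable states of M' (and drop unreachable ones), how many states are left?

4

First remove the unreachable states {3,4}; 5 states remain.
Initial partition by acceptance: {2,5,6} | {0,1}.
Refine {2,5,6} on symbol x: members go to different blocks, giving {2,5} and {6}.
Split {0,1} by δ(·,x) → {0} and {1}.
Stable partition: {2,5} | {0} | {6} | {1} — 4 equivalence classes.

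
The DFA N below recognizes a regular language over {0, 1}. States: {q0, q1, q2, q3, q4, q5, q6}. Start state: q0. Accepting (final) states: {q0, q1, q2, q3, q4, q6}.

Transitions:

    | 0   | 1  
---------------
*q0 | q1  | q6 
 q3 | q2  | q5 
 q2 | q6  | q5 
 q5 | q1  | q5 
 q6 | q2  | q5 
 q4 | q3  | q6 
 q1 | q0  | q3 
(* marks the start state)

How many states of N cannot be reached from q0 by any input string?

BFS from q0 reaches {q0, q1, q2, q3, q5, q6}; the 1 state(s) q4 are never visited.

1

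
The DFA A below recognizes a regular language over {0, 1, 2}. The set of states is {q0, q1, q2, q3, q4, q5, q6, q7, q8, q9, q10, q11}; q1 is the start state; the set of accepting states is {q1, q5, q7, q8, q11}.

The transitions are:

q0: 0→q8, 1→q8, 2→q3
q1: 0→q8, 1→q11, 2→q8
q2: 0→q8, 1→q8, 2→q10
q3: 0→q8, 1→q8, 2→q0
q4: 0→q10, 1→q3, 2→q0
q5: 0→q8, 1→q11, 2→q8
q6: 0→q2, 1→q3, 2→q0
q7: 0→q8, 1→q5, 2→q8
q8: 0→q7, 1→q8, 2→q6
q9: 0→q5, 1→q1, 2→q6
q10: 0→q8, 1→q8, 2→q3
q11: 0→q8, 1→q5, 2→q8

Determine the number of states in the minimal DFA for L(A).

4

First remove the unreachable states {q4,q9}; 10 states remain.
Initial partition by acceptance: {q1,q5,q7,q8,q11} | {q0,q2,q3,q6,q10}.
On input 2, block {q1,q5,q7,q8,q11} splits into {q1,q5,q7,q11} and {q8}.
Split {q0,q2,q3,q6,q10} by δ(·,0) → {q0,q2,q3,q10} and {q6}.
No further refinement is possible. Final partition (4 blocks): {q1,q5,q7,q11} | {q0,q2,q3,q10} | {q8} | {q6}.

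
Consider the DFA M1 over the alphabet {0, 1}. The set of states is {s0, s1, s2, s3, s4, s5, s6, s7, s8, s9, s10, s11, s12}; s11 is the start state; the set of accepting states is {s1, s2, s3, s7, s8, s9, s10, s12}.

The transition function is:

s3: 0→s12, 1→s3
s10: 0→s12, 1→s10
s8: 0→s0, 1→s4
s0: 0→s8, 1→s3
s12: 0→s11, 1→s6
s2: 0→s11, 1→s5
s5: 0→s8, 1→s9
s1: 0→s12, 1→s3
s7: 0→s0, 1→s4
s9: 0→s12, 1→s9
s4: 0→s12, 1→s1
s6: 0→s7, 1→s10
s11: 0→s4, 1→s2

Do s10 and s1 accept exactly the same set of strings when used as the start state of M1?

Yes

All states are reachable from the start state.
Start with accepting vs non-accepting: {s1,s2,s3,s7,s8,s9,s10,s12} | {s0,s4,s5,s6,s11}.
Split {s1,s2,s3,s7,s8,s9,s10,s12} by δ(·,0) → {s1,s3,s9,s10} and {s2,s7,s8,s12}.
Refine {s0,s4,s5,s6,s11} on symbol 0: members go to different blocks, giving {s0,s4,s5,s6} and {s11}.
On input 0, block {s2,s7,s8,s12} splits into {s2,s12} and {s7,s8}.
Refine {s0,s4,s5,s6} on symbol 0: members go to different blocks, giving {s0,s5,s6} and {s4}.
Stable partition: {s1,s3,s9,s10} | {s0,s5,s6} | {s2,s12} | {s11} | {s7,s8} | {s4} — 6 equivalence classes.
s10 and s1 lie in the same block of the stable partition, so they are equivalent — no string distinguishes them.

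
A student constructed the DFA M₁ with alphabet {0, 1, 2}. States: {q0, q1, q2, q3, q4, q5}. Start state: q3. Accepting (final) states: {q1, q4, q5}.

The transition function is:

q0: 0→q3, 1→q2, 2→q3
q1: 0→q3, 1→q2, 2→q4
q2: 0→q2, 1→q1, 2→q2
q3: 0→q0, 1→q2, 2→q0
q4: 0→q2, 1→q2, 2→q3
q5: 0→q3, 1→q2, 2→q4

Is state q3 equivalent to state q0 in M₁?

First remove the unreachable states {q5}; 5 states remain.
Start with accepting vs non-accepting: {q1,q4} | {q0,q2,q3}.
Split {q1,q4} by δ(·,2) → {q1} and {q4}.
Split {q0,q2,q3} by δ(·,1) → {q0,q3} and {q2}.
The partition is now stable with 4 blocks: {q1} | {q0,q3} | {q4} | {q2}.
q3 and q0 lie in the same block of the stable partition, so they are equivalent — no string distinguishes them.

Yes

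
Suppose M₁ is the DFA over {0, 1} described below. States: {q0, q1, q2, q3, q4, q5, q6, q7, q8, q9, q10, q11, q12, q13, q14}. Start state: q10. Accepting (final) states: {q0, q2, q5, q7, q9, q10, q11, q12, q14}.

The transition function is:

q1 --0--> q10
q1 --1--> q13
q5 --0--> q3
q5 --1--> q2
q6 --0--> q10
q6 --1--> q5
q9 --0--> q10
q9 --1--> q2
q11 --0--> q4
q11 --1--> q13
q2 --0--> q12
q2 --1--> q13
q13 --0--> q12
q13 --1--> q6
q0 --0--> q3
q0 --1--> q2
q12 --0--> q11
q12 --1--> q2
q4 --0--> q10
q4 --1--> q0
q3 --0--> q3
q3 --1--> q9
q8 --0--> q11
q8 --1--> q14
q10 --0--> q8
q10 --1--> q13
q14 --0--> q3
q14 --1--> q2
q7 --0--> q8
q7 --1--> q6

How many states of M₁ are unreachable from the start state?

2

Starting at q10 and following transitions, the reachable set is {q0, q2, q3, q4, q5, q6, q8, q9, q10, q11, q12, q13, q14}. That leaves q1, q7 unreachable — 2 in total.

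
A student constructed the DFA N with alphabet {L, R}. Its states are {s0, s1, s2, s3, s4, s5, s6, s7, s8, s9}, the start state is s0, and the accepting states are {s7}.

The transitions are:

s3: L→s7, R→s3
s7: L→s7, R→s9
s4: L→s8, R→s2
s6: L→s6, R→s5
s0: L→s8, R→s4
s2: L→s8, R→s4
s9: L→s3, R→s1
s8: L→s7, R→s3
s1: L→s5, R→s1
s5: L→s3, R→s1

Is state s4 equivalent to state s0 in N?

States {s6} cannot be reached from the start state, so discard them.
Initial partition by acceptance: {s7} | {s0,s1,s2,s3,s4,s5,s8,s9}.
Refine {s0,s1,s2,s3,s4,s5,s8,s9} on symbol L: members go to different blocks, giving {s0,s1,s2,s4,s5,s9} and {s3,s8}.
Refine {s0,s1,s2,s4,s5,s9} on symbol L: members go to different blocks, giving {s0,s2,s4,s5,s9} and {s1}.
Split {s0,s2,s4,s5,s9} by δ(·,R) → {s0,s2,s4} and {s5,s9}.
Stable partition: {s7} | {s0,s2,s4} | {s3,s8} | {s1} | {s5,s9} — 5 equivalence classes.
s4 and s0 lie in the same block of the stable partition, so they are equivalent — no string distinguishes them.

Yes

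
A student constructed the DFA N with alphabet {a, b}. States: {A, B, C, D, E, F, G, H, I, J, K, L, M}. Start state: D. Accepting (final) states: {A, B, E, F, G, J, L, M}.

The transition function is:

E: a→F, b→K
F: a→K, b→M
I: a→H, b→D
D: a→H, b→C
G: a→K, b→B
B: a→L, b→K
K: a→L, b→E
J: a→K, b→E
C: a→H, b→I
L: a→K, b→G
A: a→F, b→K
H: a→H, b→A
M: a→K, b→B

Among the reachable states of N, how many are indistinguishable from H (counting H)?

Reachable states from the start: {A,B,C,D,E,F,G,H,I,K,L,M}. Unreachable: {J} — drop them.
Start with accepting vs non-accepting: {A,B,E,F,G,L,M} | {C,D,H,I,K}.
On input a, block {A,B,E,F,G,L,M} splits into {F,G,L,M} and {A,B,E}.
Split {F,G,L,M} by δ(·,b) → {F,L} and {G,M}.
On input a, block {C,D,H,I,K} splits into {C,D,H,I} and {K}.
Refine {C,D,H,I} on symbol b: members go to different blocks, giving {C,D,I} and {H}.
Stable partition: {F,L} | {C,D,I} | {A,B,E} | {G,M} | {K} | {H} — 6 equivalence classes.
The equivalence class containing H is {H}, of size 1.

1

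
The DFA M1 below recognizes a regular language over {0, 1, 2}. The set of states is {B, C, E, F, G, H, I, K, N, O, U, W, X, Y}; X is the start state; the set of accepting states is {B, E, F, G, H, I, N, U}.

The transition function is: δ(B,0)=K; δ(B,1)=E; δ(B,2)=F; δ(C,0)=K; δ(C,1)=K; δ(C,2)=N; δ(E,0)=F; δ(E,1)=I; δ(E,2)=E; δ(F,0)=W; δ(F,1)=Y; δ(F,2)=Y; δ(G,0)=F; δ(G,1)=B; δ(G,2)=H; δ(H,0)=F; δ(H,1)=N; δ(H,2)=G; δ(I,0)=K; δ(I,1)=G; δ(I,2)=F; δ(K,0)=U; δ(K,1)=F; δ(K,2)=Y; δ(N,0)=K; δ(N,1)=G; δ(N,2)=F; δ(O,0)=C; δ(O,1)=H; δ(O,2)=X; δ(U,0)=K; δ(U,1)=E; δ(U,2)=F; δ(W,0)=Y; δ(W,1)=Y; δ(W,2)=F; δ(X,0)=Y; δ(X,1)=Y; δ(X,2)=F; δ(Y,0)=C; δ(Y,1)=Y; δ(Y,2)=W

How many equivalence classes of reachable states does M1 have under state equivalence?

Reachable states from the start: {B,C,E,F,G,H,I,K,N,U,W,X,Y}. Unreachable: {O} — drop them.
P0 = {B,E,F,G,H,I,N,U} | {C,K,W,X,Y}.
Refine {B,E,F,G,H,I,N,U} on symbol 0: members go to different blocks, giving {B,F,I,N,U} and {E,G,H}.
Split {B,F,I,N,U} by δ(·,1) → {B,I,N,U} and {F}.
Refine {C,K,W,X,Y} on symbol 0: members go to different blocks, giving {C,W,X,Y} and {K}.
Split {C,W,X,Y} by δ(·,0) → {W,X,Y} and {C}.
Split {W,X,Y} by δ(·,0) → {W,X} and {Y}.
Stable partition: {B,I,N,U} | {W,X} | {E,G,H} | {F} | {K} | {C} | {Y} — 7 equivalence classes.

7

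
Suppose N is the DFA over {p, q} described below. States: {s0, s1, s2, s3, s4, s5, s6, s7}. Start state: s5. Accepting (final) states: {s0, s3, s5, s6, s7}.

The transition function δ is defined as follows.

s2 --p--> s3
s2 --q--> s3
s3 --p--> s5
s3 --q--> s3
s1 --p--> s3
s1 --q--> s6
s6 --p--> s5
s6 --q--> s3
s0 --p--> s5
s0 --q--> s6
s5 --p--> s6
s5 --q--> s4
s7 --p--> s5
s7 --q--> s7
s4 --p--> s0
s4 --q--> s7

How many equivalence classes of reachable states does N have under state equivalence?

3

Reachable states from the start: {s0,s3,s4,s5,s6,s7}. Unreachable: {s1,s2} — drop them.
P0 = {s0,s3,s5,s6,s7} | {s4}.
On input q, block {s0,s3,s5,s6,s7} splits into {s0,s3,s6,s7} and {s5}.
The partition is now stable with 3 blocks: {s0,s3,s6,s7} | {s4} | {s5}.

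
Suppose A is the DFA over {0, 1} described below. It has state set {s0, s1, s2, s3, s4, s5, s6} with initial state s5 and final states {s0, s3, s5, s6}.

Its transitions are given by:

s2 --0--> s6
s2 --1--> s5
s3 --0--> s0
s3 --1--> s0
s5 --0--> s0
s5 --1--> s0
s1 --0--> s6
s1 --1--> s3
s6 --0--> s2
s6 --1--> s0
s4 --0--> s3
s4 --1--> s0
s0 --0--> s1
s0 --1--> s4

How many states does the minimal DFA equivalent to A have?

Initial partition by acceptance: {s0,s3,s5,s6} | {s1,s2,s4}.
Split {s0,s3,s5,s6} by δ(·,0) → {s0,s6} and {s3,s5}.
Refine {s0,s6} on symbol 1: members go to different blocks, giving {s0} and {s6}.
Refine {s1,s2,s4} on symbol 0: members go to different blocks, giving {s1,s2} and {s4}.
Stable partition: {s0} | {s1,s2} | {s3,s5} | {s6} | {s4} — 5 equivalence classes.

5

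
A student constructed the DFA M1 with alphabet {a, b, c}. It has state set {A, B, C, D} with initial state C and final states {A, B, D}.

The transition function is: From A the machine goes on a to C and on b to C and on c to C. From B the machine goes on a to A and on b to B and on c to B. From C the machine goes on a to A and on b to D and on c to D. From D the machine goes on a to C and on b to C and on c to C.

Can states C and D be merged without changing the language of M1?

No

First remove the unreachable states {B}; 3 states remain.
Start with accepting vs non-accepting: {A,D} | {C}.
No further refinement is possible. Final partition (2 blocks): {A,D} | {C}.
C and D end up in different blocks, so they are distinguishable. For instance, the string 'ε' is accepted from only D.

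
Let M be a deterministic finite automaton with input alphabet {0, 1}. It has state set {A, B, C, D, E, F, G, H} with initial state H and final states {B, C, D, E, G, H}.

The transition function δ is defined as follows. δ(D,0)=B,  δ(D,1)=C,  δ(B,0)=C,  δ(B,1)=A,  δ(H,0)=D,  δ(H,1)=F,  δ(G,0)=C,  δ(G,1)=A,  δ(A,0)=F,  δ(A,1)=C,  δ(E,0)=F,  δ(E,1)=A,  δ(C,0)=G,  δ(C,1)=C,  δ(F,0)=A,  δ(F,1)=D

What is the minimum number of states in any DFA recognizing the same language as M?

3

First remove the unreachable states {E}; 7 states remain.
Initial partition by acceptance: {B,C,D,G,H} | {A,F}.
Refine {B,C,D,G,H} on symbol 1: members go to different blocks, giving {B,G,H} and {C,D}.
The partition is now stable with 3 blocks: {B,G,H} | {A,F} | {C,D}.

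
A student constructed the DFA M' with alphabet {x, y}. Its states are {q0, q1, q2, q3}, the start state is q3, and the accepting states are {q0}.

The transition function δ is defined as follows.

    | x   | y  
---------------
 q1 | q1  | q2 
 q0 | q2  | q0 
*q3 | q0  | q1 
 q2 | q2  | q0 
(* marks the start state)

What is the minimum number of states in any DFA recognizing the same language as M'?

All states are reachable from the start state.
Initial partition by acceptance: {q0} | {q1,q2,q3}.
Refine {q1,q2,q3} on symbol x: members go to different blocks, giving {q1,q2} and {q3}.
Refine {q1,q2} on symbol y: members go to different blocks, giving {q1} and {q2}.
No further refinement is possible. Final partition (4 blocks): {q0} | {q1} | {q3} | {q2}.

4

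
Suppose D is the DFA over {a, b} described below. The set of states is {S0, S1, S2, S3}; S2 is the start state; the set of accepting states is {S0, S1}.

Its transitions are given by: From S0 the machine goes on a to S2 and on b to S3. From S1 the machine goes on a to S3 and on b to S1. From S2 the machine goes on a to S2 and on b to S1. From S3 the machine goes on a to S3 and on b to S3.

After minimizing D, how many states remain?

First remove the unreachable states {S0}; 3 states remain.
Initial partition by acceptance: {S1} | {S2,S3}.
Refine {S2,S3} on symbol b: members go to different blocks, giving {S2} and {S3}.
Stable partition: {S1} | {S2} | {S3} — 3 equivalence classes.

3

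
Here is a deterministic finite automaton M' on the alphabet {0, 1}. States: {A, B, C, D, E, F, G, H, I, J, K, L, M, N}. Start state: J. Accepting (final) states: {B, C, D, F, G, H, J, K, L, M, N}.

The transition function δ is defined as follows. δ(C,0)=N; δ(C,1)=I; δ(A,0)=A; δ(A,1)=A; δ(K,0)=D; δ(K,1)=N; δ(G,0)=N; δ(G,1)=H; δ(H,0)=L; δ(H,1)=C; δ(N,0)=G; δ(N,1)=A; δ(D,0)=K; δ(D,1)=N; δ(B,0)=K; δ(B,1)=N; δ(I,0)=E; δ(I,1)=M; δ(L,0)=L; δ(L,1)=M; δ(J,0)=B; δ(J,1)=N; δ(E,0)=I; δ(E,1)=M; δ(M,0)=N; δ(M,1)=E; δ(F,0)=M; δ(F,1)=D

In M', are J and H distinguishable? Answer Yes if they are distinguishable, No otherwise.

Yes

First remove the unreachable states {F}; 13 states remain.
Initial partition by acceptance: {B,C,D,G,H,J,K,L,M,N} | {A,E,I}.
Refine {B,C,D,G,H,J,K,L,M,N} on symbol 1: members go to different blocks, giving {B,D,G,H,J,K,L} and {C,M,N}.
Refine {B,D,G,H,J,K,L} on symbol 0: members go to different blocks, giving {B,D,H,J,K,L} and {G}.
On input 1, block {A,E,I} splits into {E,I} and {A}.
Split {C,M,N} by δ(·,0) → {C,M} and {N}.
On input 1, block {B,D,H,J,K,L} splits into {B,D,J,K} and {H,L}.
No further refinement is possible. Final partition (7 blocks): {B,D,J,K} | {E,I} | {C,M} | {G} | {A} | {N} | {H,L}.
J and H end up in different blocks, so they are distinguishable. For instance, the string '101' is accepted from only J.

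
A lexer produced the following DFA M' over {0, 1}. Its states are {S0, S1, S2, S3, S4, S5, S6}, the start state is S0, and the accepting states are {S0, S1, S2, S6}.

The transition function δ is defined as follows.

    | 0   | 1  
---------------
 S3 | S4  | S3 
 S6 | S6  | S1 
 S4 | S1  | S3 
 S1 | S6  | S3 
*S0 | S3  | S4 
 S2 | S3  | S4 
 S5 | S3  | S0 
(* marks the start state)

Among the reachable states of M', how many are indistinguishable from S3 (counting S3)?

1

Reachable states from the start: {S0,S1,S3,S4,S6}. Unreachable: {S2,S5} — drop them.
P0 = {S0,S1,S6} | {S3,S4}.
Refine {S0,S1,S6} on symbol 0: members go to different blocks, giving {S1,S6} and {S0}.
Split {S1,S6} by δ(·,1) → {S1} and {S6}.
On input 0, block {S3,S4} splits into {S3} and {S4}.
The partition is now stable with 5 blocks: {S1} | {S3} | {S0} | {S6} | {S4}.
State S3 belongs to the block {S3}, which has 1 states.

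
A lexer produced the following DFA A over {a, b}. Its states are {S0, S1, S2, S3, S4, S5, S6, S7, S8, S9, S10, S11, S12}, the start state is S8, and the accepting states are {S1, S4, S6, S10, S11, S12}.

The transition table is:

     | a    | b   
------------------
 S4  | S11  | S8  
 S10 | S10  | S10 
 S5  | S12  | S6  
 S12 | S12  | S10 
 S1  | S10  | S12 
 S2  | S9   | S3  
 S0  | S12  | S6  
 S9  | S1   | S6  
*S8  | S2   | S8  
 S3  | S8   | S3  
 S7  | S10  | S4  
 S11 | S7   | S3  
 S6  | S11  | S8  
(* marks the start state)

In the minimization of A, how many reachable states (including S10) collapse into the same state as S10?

Reachable states from the start: {S1,S2,S3,S4,S6,S7,S8,S9,S10,S11,S12}. Unreachable: {S0,S5} — drop them.
P0 = {S1,S4,S6,S10,S11,S12} | {S2,S3,S7,S8,S9}.
On input a, block {S1,S4,S6,S10,S11,S12} splits into {S1,S4,S6,S10,S12} and {S11}.
On input a, block {S1,S4,S6,S10,S12} splits into {S1,S10,S12} and {S4,S6}.
On input a, block {S2,S3,S7,S8,S9} splits into {S2,S3,S8} and {S7,S9}.
Split {S2,S3,S8} by δ(·,a) → {S3,S8} and {S2}.
On input a, block {S3,S8} splits into {S3} and {S8}.
Stable partition: {S1,S10,S12} | {S3} | {S11} | {S4,S6} | {S7,S9} | {S2} | {S8} — 7 equivalence classes.
The equivalence class containing S10 is {S1,S10,S12}, of size 3.

3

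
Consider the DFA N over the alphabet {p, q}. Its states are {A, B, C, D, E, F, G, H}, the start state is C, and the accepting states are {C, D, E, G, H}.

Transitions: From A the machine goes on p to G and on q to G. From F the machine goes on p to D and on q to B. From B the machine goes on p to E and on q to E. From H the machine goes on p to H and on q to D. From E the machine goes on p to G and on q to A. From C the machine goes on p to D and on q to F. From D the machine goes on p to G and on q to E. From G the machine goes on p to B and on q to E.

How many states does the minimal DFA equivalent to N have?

7

First remove the unreachable states {H}; 7 states remain.
Start with accepting vs non-accepting: {C,D,E,G} | {A,B,F}.
On input p, block {C,D,E,G} splits into {C,D,E} and {G}.
Split {C,D,E} by δ(·,p) → {D,E} and {C}.
On input q, block {D,E} splits into {D} and {E}.
Split {A,B,F} by δ(·,p) → {A} and {B} and {F}.
No further refinement is possible. Final partition (7 blocks): {D} | {A} | {G} | {C} | {E} | {B} | {F}.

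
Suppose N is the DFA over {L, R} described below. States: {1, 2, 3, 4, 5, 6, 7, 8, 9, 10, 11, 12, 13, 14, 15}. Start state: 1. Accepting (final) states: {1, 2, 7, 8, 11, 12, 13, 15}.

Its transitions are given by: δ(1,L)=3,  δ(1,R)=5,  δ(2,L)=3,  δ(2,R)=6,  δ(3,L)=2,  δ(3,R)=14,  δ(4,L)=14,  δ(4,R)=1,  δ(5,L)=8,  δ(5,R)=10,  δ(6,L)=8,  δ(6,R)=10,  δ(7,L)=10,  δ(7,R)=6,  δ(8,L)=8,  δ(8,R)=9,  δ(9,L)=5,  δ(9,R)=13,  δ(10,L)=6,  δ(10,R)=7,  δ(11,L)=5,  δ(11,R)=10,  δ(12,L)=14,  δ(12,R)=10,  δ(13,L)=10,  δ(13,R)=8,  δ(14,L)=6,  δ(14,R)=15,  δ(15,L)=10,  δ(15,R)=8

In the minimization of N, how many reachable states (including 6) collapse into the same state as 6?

2

Reachable states from the start: {1,2,3,5,6,7,8,9,10,13,14,15}. Unreachable: {4,11,12} — drop them.
Start with accepting vs non-accepting: {1,2,7,8,13,15} | {3,5,6,9,10,14}.
On input L, block {1,2,7,8,13,15} splits into {1,2,7,13,15} and {8}.
On input R, block {1,2,7,13,15} splits into {1,2,7} and {13,15}.
Split {3,5,6,9,10,14} by δ(·,L) → {9,10,14} and {5,6} and {3}.
On input L, block {1,2,7} splits into {1,2} and {7}.
On input R, block {9,10,14} splits into {9,14} and {10}.
The partition is now stable with 8 blocks: {1,2} | {9,14} | {8} | {13,15} | {5,6} | {3} | {7} | {10}.
The equivalence class containing 6 is {5,6}, of size 2.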